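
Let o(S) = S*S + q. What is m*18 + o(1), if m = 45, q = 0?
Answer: 811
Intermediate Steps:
o(S) = S² (o(S) = S*S + 0 = S² + 0 = S²)
m*18 + o(1) = 45*18 + 1² = 810 + 1 = 811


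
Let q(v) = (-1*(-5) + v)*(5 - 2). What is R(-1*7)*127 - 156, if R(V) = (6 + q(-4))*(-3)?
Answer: -3585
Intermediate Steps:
q(v) = 15 + 3*v (q(v) = (5 + v)*3 = 15 + 3*v)
R(V) = -27 (R(V) = (6 + (15 + 3*(-4)))*(-3) = (6 + (15 - 12))*(-3) = (6 + 3)*(-3) = 9*(-3) = -27)
R(-1*7)*127 - 156 = -27*127 - 156 = -3429 - 156 = -3585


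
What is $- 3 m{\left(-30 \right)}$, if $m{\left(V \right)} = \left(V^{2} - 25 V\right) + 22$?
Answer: $-5016$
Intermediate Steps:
$m{\left(V \right)} = 22 + V^{2} - 25 V$
$- 3 m{\left(-30 \right)} = - 3 \left(22 + \left(-30\right)^{2} - -750\right) = - 3 \left(22 + 900 + 750\right) = \left(-3\right) 1672 = -5016$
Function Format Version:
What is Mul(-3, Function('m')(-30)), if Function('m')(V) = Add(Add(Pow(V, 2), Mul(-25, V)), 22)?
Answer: -5016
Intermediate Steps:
Function('m')(V) = Add(22, Pow(V, 2), Mul(-25, V))
Mul(-3, Function('m')(-30)) = Mul(-3, Add(22, Pow(-30, 2), Mul(-25, -30))) = Mul(-3, Add(22, 900, 750)) = Mul(-3, 1672) = -5016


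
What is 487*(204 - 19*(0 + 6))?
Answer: 43830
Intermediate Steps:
487*(204 - 19*(0 + 6)) = 487*(204 - 19*6) = 487*(204 - 114) = 487*90 = 43830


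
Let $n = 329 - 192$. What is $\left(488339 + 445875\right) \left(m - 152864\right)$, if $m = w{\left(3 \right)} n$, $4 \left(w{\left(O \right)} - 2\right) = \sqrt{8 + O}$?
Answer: $-142551714260 + \frac{63993659 \sqrt{11}}{2} \approx -1.4245 \cdot 10^{11}$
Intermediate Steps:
$n = 137$
$w{\left(O \right)} = 2 + \frac{\sqrt{8 + O}}{4}$
$m = 274 + \frac{137 \sqrt{11}}{4}$ ($m = \left(2 + \frac{\sqrt{8 + 3}}{4}\right) 137 = \left(2 + \frac{\sqrt{11}}{4}\right) 137 = 274 + \frac{137 \sqrt{11}}{4} \approx 387.59$)
$\left(488339 + 445875\right) \left(m - 152864\right) = \left(488339 + 445875\right) \left(\left(274 + \frac{137 \sqrt{11}}{4}\right) - 152864\right) = 934214 \left(-152590 + \frac{137 \sqrt{11}}{4}\right) = -142551714260 + \frac{63993659 \sqrt{11}}{2}$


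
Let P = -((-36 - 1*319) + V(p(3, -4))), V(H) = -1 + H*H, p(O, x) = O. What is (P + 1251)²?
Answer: 2553604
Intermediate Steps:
V(H) = -1 + H²
P = 347 (P = -((-36 - 1*319) + (-1 + 3²)) = -((-36 - 319) + (-1 + 9)) = -(-355 + 8) = -1*(-347) = 347)
(P + 1251)² = (347 + 1251)² = 1598² = 2553604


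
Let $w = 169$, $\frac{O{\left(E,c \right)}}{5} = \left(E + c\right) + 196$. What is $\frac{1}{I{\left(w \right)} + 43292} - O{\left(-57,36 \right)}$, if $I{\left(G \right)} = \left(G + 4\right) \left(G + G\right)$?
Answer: $- \frac{89045249}{101766} \approx -875.0$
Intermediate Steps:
$O{\left(E,c \right)} = 980 + 5 E + 5 c$ ($O{\left(E,c \right)} = 5 \left(\left(E + c\right) + 196\right) = 5 \left(196 + E + c\right) = 980 + 5 E + 5 c$)
$I{\left(G \right)} = 2 G \left(4 + G\right)$ ($I{\left(G \right)} = \left(4 + G\right) 2 G = 2 G \left(4 + G\right)$)
$\frac{1}{I{\left(w \right)} + 43292} - O{\left(-57,36 \right)} = \frac{1}{2 \cdot 169 \left(4 + 169\right) + 43292} - \left(980 + 5 \left(-57\right) + 5 \cdot 36\right) = \frac{1}{2 \cdot 169 \cdot 173 + 43292} - \left(980 - 285 + 180\right) = \frac{1}{58474 + 43292} - 875 = \frac{1}{101766} - 875 = - \frac{89045249}{101766}$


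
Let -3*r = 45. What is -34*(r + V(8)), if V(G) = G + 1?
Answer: 204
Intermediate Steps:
r = -15 (r = -⅓*45 = -15)
V(G) = 1 + G
-34*(r + V(8)) = -34*(-15 + (1 + 8)) = -34*(-15 + 9) = -34*(-6) = 204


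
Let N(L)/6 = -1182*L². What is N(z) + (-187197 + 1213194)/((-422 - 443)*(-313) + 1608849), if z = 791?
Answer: -8340378188895291/1879594 ≈ -4.4373e+9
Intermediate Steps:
N(L) = -7092*L² (N(L) = 6*(-1182*L²) = -7092*L²)
N(z) + (-187197 + 1213194)/((-422 - 443)*(-313) + 1608849) = -7092*791² + (-187197 + 1213194)/((-422 - 443)*(-313) + 1608849) = -7092*625681 + 1025997/(-865*(-313) + 1608849) = -4437329652 + 1025997/(270745 + 1608849) = -4437329652 + 1025997/1879594 = -8340378188895291/1879594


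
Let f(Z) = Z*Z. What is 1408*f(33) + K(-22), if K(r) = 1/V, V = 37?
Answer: 56732545/37 ≈ 1.5333e+6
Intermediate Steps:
f(Z) = Z²
K(r) = 1/37
1408*f(33) + K(-22) = 1408*33² + 1/37 = 1408*1089 + 1/37 = 1533312 + 1/37 = 56732545/37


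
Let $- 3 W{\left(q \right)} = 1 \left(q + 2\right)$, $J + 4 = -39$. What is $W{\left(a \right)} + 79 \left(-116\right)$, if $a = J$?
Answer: $- \frac{27451}{3} \approx -9150.3$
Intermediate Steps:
$J = -43$ ($J = -4 - 39 = -43$)
$a = -43$
$W{\left(q \right)} = - \frac{2}{3} - \frac{q}{3}$ ($W{\left(q \right)} = - \frac{1 \left(q + 2\right)}{3} = - \frac{1 \left(2 + q\right)}{3} = - \frac{2 + q}{3} = - \frac{2}{3} - \frac{q}{3}$)
$W{\left(a \right)} + 79 \left(-116\right) = \left(- \frac{2}{3} - - \frac{43}{3}\right) + 79 \left(-116\right) = \left(- \frac{2}{3} + \frac{43}{3}\right) - 9164 = \frac{41}{3} - 9164 = - \frac{27451}{3}$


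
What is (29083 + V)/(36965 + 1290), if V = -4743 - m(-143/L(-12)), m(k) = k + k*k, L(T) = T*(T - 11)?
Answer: 1854142859/2914112880 ≈ 0.63626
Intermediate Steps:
L(T) = T*(-11 + T)
m(k) = k + k**2
V = -361283749/76176 (V = -4743 - (-143*(-1/(12*(-11 - 12))))*(1 - 143*(-1/(12*(-11 - 12)))) = -4743 - (-143/((-12*(-23))))*(1 - 143/((-12*(-23)))) = -4743 - (-143/276)*(1 - 143/276) = -4743 - (-143*1/276)*(1 - 143*1/276) = -4743 - (-143)*(1 - 143/276)/276 = -4743 - (-143)*133/(276*276) = -4743 - 1*(-19019/76176) = -4743 + 19019/76176 = -361283749/76176 ≈ -4742.8)
(29083 + V)/(36965 + 1290) = (29083 - 361283749/76176)/(36965 + 1290) = (1854142859/76176)/38255 = (1854142859/76176)*(1/38255) = 1854142859/2914112880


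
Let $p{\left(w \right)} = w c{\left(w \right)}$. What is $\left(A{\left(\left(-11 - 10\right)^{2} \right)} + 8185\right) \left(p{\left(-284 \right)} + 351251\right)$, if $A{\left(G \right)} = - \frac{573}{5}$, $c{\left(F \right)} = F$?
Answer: $\frac{17428311264}{5} \approx 3.4857 \cdot 10^{9}$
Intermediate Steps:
$p{\left(w \right)} = w^{2}$ ($p{\left(w \right)} = w w = w^{2}$)
$A{\left(G \right)} = - \frac{573}{5}$ ($A{\left(G \right)} = \left(-573\right) \frac{1}{5} = - \frac{573}{5}$)
$\left(A{\left(\left(-11 - 10\right)^{2} \right)} + 8185\right) \left(p{\left(-284 \right)} + 351251\right) = \left(- \frac{573}{5} + 8185\right) \left(\left(-284\right)^{2} + 351251\right) = \frac{40352 \left(80656 + 351251\right)}{5} = \frac{40352}{5} \cdot 431907 = \frac{17428311264}{5}$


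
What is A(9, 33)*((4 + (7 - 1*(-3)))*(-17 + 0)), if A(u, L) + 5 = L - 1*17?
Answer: -2618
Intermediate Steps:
A(u, L) = -22 + L (A(u, L) = -5 + (L - 1*17) = -5 + (L - 17) = -5 + (-17 + L) = -22 + L)
A(9, 33)*((4 + (7 - 1*(-3)))*(-17 + 0)) = (-22 + 33)*((4 + (7 - 1*(-3)))*(-17 + 0)) = 11*((4 + (7 + 3))*(-17)) = 11*((4 + 10)*(-17)) = 11*(14*(-17)) = 11*(-238) = -2618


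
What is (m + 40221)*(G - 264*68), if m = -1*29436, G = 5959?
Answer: -129344505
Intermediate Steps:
m = -29436
(m + 40221)*(G - 264*68) = (-29436 + 40221)*(5959 - 264*68) = 10785*(5959 - 17952) = 10785*(-11993) = -129344505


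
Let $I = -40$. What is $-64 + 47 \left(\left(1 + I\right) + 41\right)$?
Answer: $30$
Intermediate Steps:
$-64 + 47 \left(\left(1 + I\right) + 41\right) = -64 + 47 \left(\left(1 - 40\right) + 41\right) = -64 + 47 \left(-39 + 41\right) = -64 + 47 \cdot 2 = -64 + 94 = 30$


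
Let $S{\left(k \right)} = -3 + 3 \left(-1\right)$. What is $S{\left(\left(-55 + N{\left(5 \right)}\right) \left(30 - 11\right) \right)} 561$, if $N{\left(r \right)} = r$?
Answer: $-3366$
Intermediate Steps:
$S{\left(k \right)} = -6$ ($S{\left(k \right)} = -3 - 3 = -6$)
$S{\left(\left(-55 + N{\left(5 \right)}\right) \left(30 - 11\right) \right)} 561 = \left(-6\right) 561 = -3366$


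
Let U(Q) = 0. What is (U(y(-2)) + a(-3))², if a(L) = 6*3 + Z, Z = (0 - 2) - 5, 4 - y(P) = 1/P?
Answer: 121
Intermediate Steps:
y(P) = 4 - 1/P
Z = -7 (Z = -2 - 5 = -7)
a(L) = 11 (a(L) = 6*3 - 7 = 18 - 7 = 11)
(U(y(-2)) + a(-3))² = (0 + 11)² = 11² = 121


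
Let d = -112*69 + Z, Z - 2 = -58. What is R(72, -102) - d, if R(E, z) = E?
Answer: 7856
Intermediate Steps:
Z = -56 (Z = 2 - 58 = -56)
d = -7784 (d = -112*69 - 56 = -7728 - 56 = -7784)
R(72, -102) - d = 72 - 1*(-7784) = 72 + 7784 = 7856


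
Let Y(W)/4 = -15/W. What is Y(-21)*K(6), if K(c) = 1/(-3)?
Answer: -20/21 ≈ -0.95238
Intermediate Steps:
K(c) = -⅓
Y(W) = -60/W (Y(W) = 4*(-15/W) = -60/W)
Y(-21)*K(6) = -60/(-21)*(-⅓) = -60*(-1/21)*(-⅓) = (20/7)*(-⅓) = -20/21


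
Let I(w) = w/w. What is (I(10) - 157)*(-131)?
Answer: 20436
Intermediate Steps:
I(w) = 1
(I(10) - 157)*(-131) = (1 - 157)*(-131) = -156*(-131) = 20436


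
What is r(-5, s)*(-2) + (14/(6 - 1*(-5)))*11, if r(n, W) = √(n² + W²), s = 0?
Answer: 4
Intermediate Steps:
r(n, W) = √(W² + n²)
r(-5, s)*(-2) + (14/(6 - 1*(-5)))*11 = √(0² + (-5)²)*(-2) + (14/(6 - 1*(-5)))*11 = √(0 + 25)*(-2) + (14/(6 + 5))*11 = √25*(-2) + (14/11)*11 = 5*(-2) + (14*(1/11))*11 = -10 + (14/11)*11 = -10 + 14 = 4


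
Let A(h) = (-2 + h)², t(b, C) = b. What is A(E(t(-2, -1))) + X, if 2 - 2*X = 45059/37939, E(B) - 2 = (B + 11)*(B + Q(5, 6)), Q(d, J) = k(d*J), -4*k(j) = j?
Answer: 1109435937/151756 ≈ 7310.7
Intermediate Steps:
k(j) = -j/4
Q(d, J) = -J*d/4 (Q(d, J) = -d*J/4 = -J*d/4)
E(B) = 2 + (11 + B)*(-15/2 + B) (E(B) = 2 + (B + 11)*(B - ¼*6*5) = 2 + (11 + B)*(B - 15/2) = 2 + (11 + B)*(-15/2 + B))
X = 30819/75878 (X = 1 - 45059/(2*37939) = 1 - ½*45059/37939 = 1 - 45059/75878 = 30819/75878 ≈ 0.40617)
A(E(t(-2, -1))) + X = (-2 + (-161/2 + (-2)² + (7/2)*(-2)))² + 30819/75878 = (-2 + (-161/2 + 4 - 7))² + 30819/75878 = (-2 - 167/2)² + 30819/75878 = (-171/2)² + 30819/75878 = 29241/4 + 30819/75878 = 1109435937/151756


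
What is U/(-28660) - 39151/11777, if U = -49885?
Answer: -106914403/67505764 ≈ -1.5838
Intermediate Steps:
U/(-28660) - 39151/11777 = -49885/(-28660) - 39151/11777 = -49885*(-1/28660) - 39151*1/11777 = 9977/5732 - 39151/11777 = -106914403/67505764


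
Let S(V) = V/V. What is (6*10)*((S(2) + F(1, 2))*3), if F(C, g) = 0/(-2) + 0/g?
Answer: 180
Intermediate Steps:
S(V) = 1
F(C, g) = 0 (F(C, g) = 0*(-1/2) + 0 = 0 + 0 = 0)
(6*10)*((S(2) + F(1, 2))*3) = (6*10)*((1 + 0)*3) = 60*(1*3) = 60*3 = 180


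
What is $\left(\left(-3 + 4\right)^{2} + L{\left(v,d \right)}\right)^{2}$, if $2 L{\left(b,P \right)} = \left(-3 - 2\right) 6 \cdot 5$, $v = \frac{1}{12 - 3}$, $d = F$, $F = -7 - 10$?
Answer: $5476$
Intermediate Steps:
$F = -17$
$d = -17$
$v = \frac{1}{9} \approx 0.11111$
$L{\left(b,P \right)} = -75$ ($L{\left(b,P \right)} = \frac{\left(-3 - 2\right) 6 \cdot 5}{2} = \frac{\left(-5\right) 6 \cdot 5}{2} = \frac{\left(-30\right) 5}{2} = \frac{1}{2} \left(-150\right) = -75$)
$\left(\left(-3 + 4\right)^{2} + L{\left(v,d \right)}\right)^{2} = \left(\left(-3 + 4\right)^{2} - 75\right)^{2} = \left(1^{2} - 75\right)^{2} = \left(1 - 75\right)^{2} = \left(-74\right)^{2} = 5476$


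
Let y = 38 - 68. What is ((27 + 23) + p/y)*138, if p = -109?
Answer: 37007/5 ≈ 7401.4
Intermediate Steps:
y = -30
((27 + 23) + p/y)*138 = ((27 + 23) - 109/(-30))*138 = (50 - 109*(-1/30))*138 = (50 + 109/30)*138 = (1609/30)*138 = 37007/5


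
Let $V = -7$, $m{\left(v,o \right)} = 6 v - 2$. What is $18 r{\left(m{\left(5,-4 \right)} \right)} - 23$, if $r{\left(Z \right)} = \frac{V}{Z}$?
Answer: $- \frac{55}{2} \approx -27.5$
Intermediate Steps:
$m{\left(v,o \right)} = -2 + 6 v$
$r{\left(Z \right)} = - \frac{7}{Z}$
$18 r{\left(m{\left(5,-4 \right)} \right)} - 23 = 18 \left(- \frac{7}{-2 + 6 \cdot 5}\right) - 23 = 18 \left(- \frac{7}{-2 + 30}\right) - 23 = 18 \left(- \frac{7}{28}\right) - 23 = 18 \left(\left(-7\right) \frac{1}{28}\right) - 23 = 18 \left(- \frac{1}{4}\right) - 23 = - \frac{9}{2} - 23 = - \frac{55}{2}$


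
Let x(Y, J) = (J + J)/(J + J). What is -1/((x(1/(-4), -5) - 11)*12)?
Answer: 1/120 ≈ 0.0083333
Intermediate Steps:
x(Y, J) = 1 (x(Y, J) = (2*J)/((2*J)) = (2*J)*(1/(2*J)) = 1)
-1/((x(1/(-4), -5) - 11)*12) = -1/((1 - 11)*12) = -1/((-10*12)) = -1/(-120) = -1*(-1/120) = 1/120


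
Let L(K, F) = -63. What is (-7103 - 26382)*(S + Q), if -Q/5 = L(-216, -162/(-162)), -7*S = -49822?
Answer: -1742124095/7 ≈ -2.4887e+8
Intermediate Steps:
S = 49822/7 (S = -⅐*(-49822) = 49822/7 ≈ 7117.4)
Q = 315 (Q = -5*(-63) = 315)
(-7103 - 26382)*(S + Q) = (-7103 - 26382)*(49822/7 + 315) = -33485*52027/7 = -1742124095/7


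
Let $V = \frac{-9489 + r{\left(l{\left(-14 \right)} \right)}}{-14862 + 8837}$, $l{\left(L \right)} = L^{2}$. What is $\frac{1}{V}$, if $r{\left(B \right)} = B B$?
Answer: $- \frac{6025}{28927} \approx -0.20828$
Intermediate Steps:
$r{\left(B \right)} = B^{2}$
$V = - \frac{28927}{6025}$ ($V = \frac{-9489 + \left(\left(-14\right)^{2}\right)^{2}}{-14862 + 8837} = \frac{-9489 + 196^{2}}{-6025} = \left(-9489 + 38416\right) \left(- \frac{1}{6025}\right) = 28927 \left(- \frac{1}{6025}\right) = - \frac{28927}{6025} \approx -4.8012$)
$\frac{1}{V} = \frac{1}{- \frac{28927}{6025}} = - \frac{6025}{28927}$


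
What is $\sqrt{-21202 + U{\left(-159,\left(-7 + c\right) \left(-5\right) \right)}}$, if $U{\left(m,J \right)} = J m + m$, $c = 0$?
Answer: $i \sqrt{26926} \approx 164.09 i$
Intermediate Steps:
$U{\left(m,J \right)} = m + J m$
$\sqrt{-21202 + U{\left(-159,\left(-7 + c\right) \left(-5\right) \right)}} = \sqrt{-21202 - 159 \left(1 + \left(-7 + 0\right) \left(-5\right)\right)} = \sqrt{-21202 - 159 \left(1 - -35\right)} = \sqrt{-21202 - 159 \left(1 + 35\right)} = \sqrt{-21202 - 5724} = \sqrt{-26926} = i \sqrt{26926}$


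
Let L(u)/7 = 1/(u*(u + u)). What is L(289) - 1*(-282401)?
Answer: 47172827849/167042 ≈ 2.8240e+5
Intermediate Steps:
L(u) = 7/(2*u**2) (L(u) = 7/((u*(u + u))) = 7/((u*(2*u))) = 7/((2*u**2)) = 7*(1/(2*u**2)) = 7/(2*u**2))
L(289) - 1*(-282401) = (7/2)/289**2 - 1*(-282401) = (7/2)*(1/83521) + 282401 = 7/167042 + 282401 = 47172827849/167042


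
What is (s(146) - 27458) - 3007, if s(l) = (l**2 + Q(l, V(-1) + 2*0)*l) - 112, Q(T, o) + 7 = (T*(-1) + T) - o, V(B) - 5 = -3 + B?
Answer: -10429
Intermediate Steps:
V(B) = 2 + B (V(B) = 5 + (-3 + B) = 2 + B)
Q(T, o) = -7 - o (Q(T, o) = -7 + ((T*(-1) + T) - o) = -7 + ((-T + T) - o) = -7 + (0 - o) = -7 - o)
s(l) = -112 + l**2 - 8*l (s(l) = (l**2 + (-7 - ((2 - 1) + 2*0))*l) - 112 = (l**2 + (-7 - (1 + 0))*l) - 112 = (l**2 + (-7 - 1*1)*l) - 112 = (l**2 + (-7 - 1)*l) - 112 = (l**2 - 8*l) - 112 = -112 + l**2 - 8*l)
(s(146) - 27458) - 3007 = ((-112 + 146**2 - 8*146) - 27458) - 3007 = ((-112 + 21316 - 1168) - 27458) - 3007 = (20036 - 27458) - 3007 = -7422 - 3007 = -10429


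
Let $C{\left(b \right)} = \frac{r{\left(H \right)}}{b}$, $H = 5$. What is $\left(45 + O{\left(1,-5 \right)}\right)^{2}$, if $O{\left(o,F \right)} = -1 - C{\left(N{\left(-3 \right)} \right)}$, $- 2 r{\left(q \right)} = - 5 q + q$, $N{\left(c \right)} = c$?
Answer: $\frac{20164}{9} \approx 2240.4$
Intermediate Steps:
$r{\left(q \right)} = 2 q$ ($r{\left(q \right)} = - \frac{- 5 q + q}{2} = - \frac{\left(-4\right) q}{2} = 2 q$)
$C{\left(b \right)} = \frac{10}{b}$ ($C{\left(b \right)} = \frac{2 \cdot 5}{b} = \frac{10}{b}$)
$O{\left(o,F \right)} = \frac{7}{3}$ ($O{\left(o,F \right)} = -1 - \frac{10}{-3} = -1 - 10 \left(- \frac{1}{3}\right) = -1 - - \frac{10}{3} = -1 + \frac{10}{3} = \frac{7}{3}$)
$\left(45 + O{\left(1,-5 \right)}\right)^{2} = \left(45 + \frac{7}{3}\right)^{2} = \left(\frac{142}{3}\right)^{2} = \frac{20164}{9}$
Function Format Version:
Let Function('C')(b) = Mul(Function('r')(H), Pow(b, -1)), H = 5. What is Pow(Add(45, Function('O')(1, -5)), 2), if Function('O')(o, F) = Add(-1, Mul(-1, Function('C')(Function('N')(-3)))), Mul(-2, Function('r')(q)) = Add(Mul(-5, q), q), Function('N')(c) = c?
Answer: Rational(20164, 9) ≈ 2240.4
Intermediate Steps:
Function('r')(q) = Mul(2, q) (Function('r')(q) = Mul(Rational(-1, 2), Add(Mul(-5, q), q)) = Mul(Rational(-1, 2), Mul(-4, q)) = Mul(2, q))
Function('C')(b) = Mul(10, Pow(b, -1)) (Function('C')(b) = Mul(Mul(2, 5), Pow(b, -1)) = Mul(10, Pow(b, -1)))
Function('O')(o, F) = Rational(7, 3) (Function('O')(o, F) = Add(-1, Mul(-1, Mul(10, Pow(-3, -1)))) = Add(-1, Mul(-1, Mul(10, Rational(-1, 3)))) = Add(-1, Mul(-1, Rational(-10, 3))) = Add(-1, Rational(10, 3)) = Rational(7, 3))
Pow(Add(45, Function('O')(1, -5)), 2) = Pow(Add(45, Rational(7, 3)), 2) = Pow(Rational(142, 3), 2) = Rational(20164, 9)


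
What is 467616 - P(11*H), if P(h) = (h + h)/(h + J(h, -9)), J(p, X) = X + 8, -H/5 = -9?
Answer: 115500657/247 ≈ 4.6761e+5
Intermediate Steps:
H = 45 (H = -5*(-9) = 45)
J(p, X) = 8 + X
P(h) = 2*h/(-1 + h) (P(h) = (h + h)/(h + (8 - 9)) = (2*h)/(h - 1) = (2*h)/(-1 + h) = 2*h/(-1 + h))
467616 - P(11*H) = 467616 - 2*11*45/(-1 + 11*45) = 467616 - 2*495/(-1 + 495) = 467616 - 2*495/494 = 467616 - 1*495/247 = 467616 - 495/247 = 115500657/247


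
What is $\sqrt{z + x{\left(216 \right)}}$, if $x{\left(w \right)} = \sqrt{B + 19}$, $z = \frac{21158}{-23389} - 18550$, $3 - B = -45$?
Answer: $\frac{\sqrt{-10148185569012 + 547045321 \sqrt{67}}}{23389} \approx 136.17 i$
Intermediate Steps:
$B = 48$ ($B = 3 - -45 = 3 + 45 = 48$)
$z = - \frac{433887108}{23389}$ ($z = 21158 \left(- \frac{1}{23389}\right) - 18550 = - \frac{21158}{23389} - 18550 = - \frac{433887108}{23389} \approx -18551.0$)
$x{\left(w \right)} = \sqrt{67}$ ($x{\left(w \right)} = \sqrt{48 + 19} = \sqrt{67}$)
$\sqrt{z + x{\left(216 \right)}} = \sqrt{- \frac{433887108}{23389} + \sqrt{67}}$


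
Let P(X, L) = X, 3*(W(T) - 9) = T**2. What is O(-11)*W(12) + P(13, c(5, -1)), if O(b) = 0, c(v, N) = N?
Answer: 13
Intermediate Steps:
W(T) = 9 + T**2/3
O(-11)*W(12) + P(13, c(5, -1)) = 0*(9 + (1/3)*12**2) + 13 = 0*(9 + (1/3)*144) + 13 = 0*(9 + 48) + 13 = 0*57 + 13 = 0 + 13 = 13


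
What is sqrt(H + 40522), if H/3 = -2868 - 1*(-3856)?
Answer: sqrt(43486) ≈ 208.53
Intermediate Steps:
H = 2964 (H = 3*(-2868 - 1*(-3856)) = 3*(-2868 + 3856) = 3*988 = 2964)
sqrt(H + 40522) = sqrt(2964 + 40522) = sqrt(43486)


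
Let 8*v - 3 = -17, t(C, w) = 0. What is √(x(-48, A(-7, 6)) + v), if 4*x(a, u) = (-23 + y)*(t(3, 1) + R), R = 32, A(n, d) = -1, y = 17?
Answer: I*√199/2 ≈ 7.0534*I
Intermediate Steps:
v = -7/4 (v = 3/8 + (⅛)*(-17) = 3/8 - 17/8 = -7/4 ≈ -1.7500)
x(a, u) = -48 (x(a, u) = ((-23 + 17)*(0 + 32))/4 = (-6*32)/4 = (¼)*(-192) = -48)
√(x(-48, A(-7, 6)) + v) = √(-48 - 7/4) = √(-199/4) = I*√199/2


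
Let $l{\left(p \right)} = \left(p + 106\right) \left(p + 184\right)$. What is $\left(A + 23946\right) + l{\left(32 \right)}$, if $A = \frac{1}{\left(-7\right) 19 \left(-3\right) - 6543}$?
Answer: $\frac{330264575}{6144} \approx 53754.0$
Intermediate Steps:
$l{\left(p \right)} = \left(106 + p\right) \left(184 + p\right)$
$A = - \frac{1}{6144}$ ($A = \frac{1}{\left(-133\right) \left(-3\right) - 6543} = \frac{1}{399 - 6543} = \frac{1}{-6144} = - \frac{1}{6144} \approx -0.00016276$)
$\left(A + 23946\right) + l{\left(32 \right)} = \left(- \frac{1}{6144} + 23946\right) + \left(19504 + 32^{2} + 290 \cdot 32\right) = \frac{147124223}{6144} + \left(19504 + 1024 + 9280\right) = \frac{147124223}{6144} + 29808 = \frac{330264575}{6144}$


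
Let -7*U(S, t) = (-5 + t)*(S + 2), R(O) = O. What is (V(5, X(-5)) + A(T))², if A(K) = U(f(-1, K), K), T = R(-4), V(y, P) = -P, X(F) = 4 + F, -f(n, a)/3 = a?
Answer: 361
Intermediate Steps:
f(n, a) = -3*a
T = -4
U(S, t) = -(-5 + t)*(2 + S)/7 (U(S, t) = -(-5 + t)*(S + 2)/7 = -(-5 + t)*(2 + S)/7)
A(K) = 10/7 - 17*K/7 + 3*K²/7 (A(K) = 10/7 - 2*K/7 + 5*(-3*K)/7 - (-3*K)*K/7 = 10/7 - 2*K/7 - 15*K/7 + 3*K²/7 = 10/7 - 17*K/7 + 3*K²/7)
(V(5, X(-5)) + A(T))² = (-(4 - 5) + (10/7 - 17/7*(-4) + (3/7)*(-4)²))² = (-1*(-1) + (10/7 + 68/7 + (3/7)*16))² = (1 + (10/7 + 68/7 + 48/7))² = (1 + 18)² = 19² = 361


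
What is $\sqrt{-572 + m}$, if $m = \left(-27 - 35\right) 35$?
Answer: $i \sqrt{2742} \approx 52.364 i$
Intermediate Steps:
$m = -2170$ ($m = \left(-62\right) 35 = -2170$)
$\sqrt{-572 + m} = \sqrt{-572 - 2170} = \sqrt{-2742} = i \sqrt{2742}$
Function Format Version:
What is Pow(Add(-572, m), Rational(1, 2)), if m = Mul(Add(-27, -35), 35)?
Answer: Mul(I, Pow(2742, Rational(1, 2))) ≈ Mul(52.364, I)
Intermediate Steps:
m = -2170 (m = Mul(-62, 35) = -2170)
Pow(Add(-572, m), Rational(1, 2)) = Pow(Add(-572, -2170), Rational(1, 2)) = Pow(-2742, Rational(1, 2)) = Mul(I, Pow(2742, Rational(1, 2)))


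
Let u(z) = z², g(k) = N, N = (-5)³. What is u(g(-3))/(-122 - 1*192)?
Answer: -15625/314 ≈ -49.761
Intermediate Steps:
N = -125
g(k) = -125
u(g(-3))/(-122 - 1*192) = (-125)²/(-122 - 1*192) = 15625/(-122 - 192) = 15625/(-314) = 15625*(-1/314) = -15625/314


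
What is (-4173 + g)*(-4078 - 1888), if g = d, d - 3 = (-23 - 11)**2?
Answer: 17981524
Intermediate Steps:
d = 1159 (d = 3 + (-23 - 11)**2 = 3 + (-34)**2 = 3 + 1156 = 1159)
g = 1159
(-4173 + g)*(-4078 - 1888) = (-4173 + 1159)*(-4078 - 1888) = -3014*(-5966) = 17981524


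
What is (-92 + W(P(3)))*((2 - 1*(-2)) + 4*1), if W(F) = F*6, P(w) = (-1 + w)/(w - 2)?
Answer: -640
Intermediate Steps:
P(w) = (-1 + w)/(-2 + w)
W(F) = 6*F
(-92 + W(P(3)))*((2 - 1*(-2)) + 4*1) = (-92 + 6*((-1 + 3)/(-2 + 3)))*((2 - 1*(-2)) + 4*1) = (-92 + 6*(2/1))*((2 + 2) + 4) = (-92 + 6*(1*2))*(4 + 4) = (-92 + 6*2)*8 = (-92 + 12)*8 = -80*8 = -640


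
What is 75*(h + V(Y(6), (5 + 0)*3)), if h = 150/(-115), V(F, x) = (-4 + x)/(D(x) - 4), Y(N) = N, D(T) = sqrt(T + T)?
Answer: 22200/161 + 825*sqrt(30)/14 ≈ 460.65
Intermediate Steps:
D(T) = sqrt(2)*sqrt(T) (D(T) = sqrt(2*T) = sqrt(2)*sqrt(T))
V(F, x) = (-4 + x)/(-4 + sqrt(2)*sqrt(x)) (V(F, x) = (-4 + x)/(sqrt(2)*sqrt(x) - 4) = (-4 + x)/(-4 + sqrt(2)*sqrt(x)))
h = -30/23 (h = 150*(-1/115) = -30/23 ≈ -1.3043)
75*(h + V(Y(6), (5 + 0)*3)) = 75*(-30/23 + (-4 + (5 + 0)*3)/(-4 + sqrt(2)*sqrt((5 + 0)*3))) = 75*(-30/23 + (-4 + 5*3)/(-4 + sqrt(2)*sqrt(5*3))) = 75*(-30/23 + (-4 + 15)/(-4 + sqrt(2)*sqrt(15))) = 75*(-30/23 + 11/(-4 + sqrt(30))) = -2250/23 + 825/(-4 + sqrt(30))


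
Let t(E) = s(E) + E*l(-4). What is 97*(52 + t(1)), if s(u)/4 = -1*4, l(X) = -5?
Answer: 3007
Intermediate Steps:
s(u) = -16 (s(u) = 4*(-1*4) = 4*(-4) = -16)
t(E) = -16 - 5*E (t(E) = -16 + E*(-5) = -16 - 5*E)
97*(52 + t(1)) = 97*(52 + (-16 - 5*1)) = 97*(52 + (-16 - 5)) = 97*(52 - 21) = 97*31 = 3007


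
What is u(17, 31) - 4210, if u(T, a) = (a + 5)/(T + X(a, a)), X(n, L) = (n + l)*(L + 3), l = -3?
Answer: -1359818/323 ≈ -4210.0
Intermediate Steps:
X(n, L) = (-3 + n)*(3 + L) (X(n, L) = (n - 3)*(L + 3) = (-3 + n)*(3 + L))
u(T, a) = (5 + a)/(-9 + T + a²) (u(T, a) = (a + 5)/(T + (-9 - 3*a + 3*a + a*a)) = (5 + a)/(T + (-9 - 3*a + 3*a + a²)) = (5 + a)/(T + (-9 + a²)) = (5 + a)/(-9 + T + a²))
u(17, 31) - 4210 = (5 + 31)/(-9 + 17 + 31²) - 4210 = 36/(-9 + 17 + 961) - 4210 = 36/969 - 4210 = (1/969)*36 - 4210 = 12/323 - 4210 = -1359818/323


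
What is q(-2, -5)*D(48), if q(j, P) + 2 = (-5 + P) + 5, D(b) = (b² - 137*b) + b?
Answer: 29568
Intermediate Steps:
D(b) = b² - 136*b
q(j, P) = -2 + P (q(j, P) = -2 + ((-5 + P) + 5) = -2 + P)
q(-2, -5)*D(48) = (-2 - 5)*(48*(-136 + 48)) = -336*(-88) = -7*(-4224) = 29568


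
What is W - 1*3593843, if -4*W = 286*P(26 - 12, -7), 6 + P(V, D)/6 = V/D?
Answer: -3590411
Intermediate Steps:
P(V, D) = -36 + 6*V/D (P(V, D) = -36 + 6*(V/D) = -36 + 6*V/D)
W = 3432 (W = -143*(-36 + 6*(26 - 12)/(-7))/2 = -143*(-36 + 6*14*(-1/7))/2 = -143*(-36 - 12)/2 = -143*(-48)/2 = -1/4*(-13728) = 3432)
W - 1*3593843 = 3432 - 1*3593843 = 3432 - 3593843 = -3590411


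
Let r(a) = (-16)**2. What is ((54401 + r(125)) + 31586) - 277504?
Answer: -191261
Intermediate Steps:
r(a) = 256
((54401 + r(125)) + 31586) - 277504 = ((54401 + 256) + 31586) - 277504 = (54657 + 31586) - 277504 = 86243 - 277504 = -191261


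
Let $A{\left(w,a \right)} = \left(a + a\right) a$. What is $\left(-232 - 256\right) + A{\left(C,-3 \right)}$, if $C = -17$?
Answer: $-470$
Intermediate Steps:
$A{\left(w,a \right)} = 2 a^{2}$ ($A{\left(w,a \right)} = 2 a a = 2 a^{2}$)
$\left(-232 - 256\right) + A{\left(C,-3 \right)} = \left(-232 - 256\right) + 2 \left(-3\right)^{2} = -488 + 2 \cdot 9 = -488 + 18 = -470$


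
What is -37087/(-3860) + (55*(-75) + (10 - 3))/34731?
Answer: 1272173117/134061660 ≈ 9.4895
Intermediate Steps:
-37087/(-3860) + (55*(-75) + (10 - 3))/34731 = -37087*(-1/3860) + (-4125 + 7)*(1/34731) = 37087/3860 - 4118*1/34731 = 37087/3860 - 4118/34731 = 1272173117/134061660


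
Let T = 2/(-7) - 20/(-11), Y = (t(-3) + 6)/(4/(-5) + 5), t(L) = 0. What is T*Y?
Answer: 1180/539 ≈ 2.1892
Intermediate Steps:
Y = 10/7 (Y = (0 + 6)/(4/(-5) + 5) = 6/(4*(-⅕) + 5) = 6/(-⅘ + 5) = 6/(21/5) = 6*(5/21) = 10/7 ≈ 1.4286)
T = 118/77 (T = 2*(-⅐) - 20*(-1/11) = -2/7 + 20/11 = 118/77 ≈ 1.5325)
T*Y = (118/77)*(10/7) = 1180/539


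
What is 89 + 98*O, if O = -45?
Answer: -4321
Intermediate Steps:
89 + 98*O = 89 + 98*(-45) = 89 - 4410 = -4321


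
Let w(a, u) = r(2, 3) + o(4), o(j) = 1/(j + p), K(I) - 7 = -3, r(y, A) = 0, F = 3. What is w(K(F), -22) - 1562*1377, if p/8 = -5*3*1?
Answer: -249501385/116 ≈ -2.1509e+6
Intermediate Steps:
K(I) = 4 (K(I) = 7 - 3 = 4)
p = -120 (p = 8*(-5*3*1) = 8*(-15*1) = 8*(-15) = -120)
o(j) = 1/(-120 + j) (o(j) = 1/(j - 120) = 1/(-120 + j))
w(a, u) = -1/116 (w(a, u) = 0 + 1/(-120 + 4) = 0 + 1/(-116) = 0 - 1/116 = -1/116)
w(K(F), -22) - 1562*1377 = -1/116 - 1562*1377 = -1/116 - 2150874 = -249501385/116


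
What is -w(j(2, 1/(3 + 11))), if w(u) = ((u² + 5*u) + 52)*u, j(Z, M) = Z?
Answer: -132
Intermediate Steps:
w(u) = u*(52 + u² + 5*u) (w(u) = (52 + u² + 5*u)*u = u*(52 + u² + 5*u))
-w(j(2, 1/(3 + 11))) = -2*(52 + 2² + 5*2) = -2*(52 + 4 + 10) = -2*66 = -1*132 = -132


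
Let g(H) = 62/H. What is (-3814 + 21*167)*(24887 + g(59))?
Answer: -450797265/59 ≈ -7.6406e+6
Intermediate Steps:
(-3814 + 21*167)*(24887 + g(59)) = (-3814 + 21*167)*(24887 + 62/59) = (-3814 + 3507)*(24887 + 62*(1/59)) = -307*(24887 + 62/59) = -307*1468395/59 = -450797265/59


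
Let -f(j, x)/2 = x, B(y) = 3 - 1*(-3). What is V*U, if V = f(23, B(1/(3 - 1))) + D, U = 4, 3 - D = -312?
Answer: 1212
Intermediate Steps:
D = 315 (D = 3 - 1*(-312) = 3 + 312 = 315)
B(y) = 6 (B(y) = 3 + 3 = 6)
f(j, x) = -2*x
V = 303 (V = -2*6 + 315 = -12 + 315 = 303)
V*U = 303*4 = 1212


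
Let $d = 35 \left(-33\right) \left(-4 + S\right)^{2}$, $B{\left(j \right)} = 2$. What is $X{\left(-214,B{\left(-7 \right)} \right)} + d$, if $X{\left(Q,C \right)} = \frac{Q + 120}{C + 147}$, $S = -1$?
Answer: $- \frac{4302469}{149} \approx -28876.0$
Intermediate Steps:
$X{\left(Q,C \right)} = \frac{120 + Q}{147 + C}$
$d = -28875$ ($d = 35 \left(-33\right) \left(-4 - 1\right)^{2} = - 1155 \left(-5\right)^{2} = \left(-1155\right) 25 = -28875$)
$X{\left(-214,B{\left(-7 \right)} \right)} + d = \frac{120 - 214}{147 + 2} - 28875 = \frac{1}{149} \left(-94\right) - 28875 = - \frac{94}{149} - 28875 = - \frac{4302469}{149}$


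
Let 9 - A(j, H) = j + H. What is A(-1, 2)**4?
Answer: 4096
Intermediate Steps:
A(j, H) = 9 - H - j (A(j, H) = 9 - (j + H) = 9 - (H + j) = 9 + (-H - j) = 9 - H - j)
A(-1, 2)**4 = (9 - 1*2 - 1*(-1))**4 = (9 - 2 + 1)**4 = 8**4 = 4096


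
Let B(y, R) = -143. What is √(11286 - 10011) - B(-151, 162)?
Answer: 143 + 5*√51 ≈ 178.71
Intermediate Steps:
√(11286 - 10011) - B(-151, 162) = √(11286 - 10011) - 1*(-143) = √1275 + 143 = 5*√51 + 143 = 143 + 5*√51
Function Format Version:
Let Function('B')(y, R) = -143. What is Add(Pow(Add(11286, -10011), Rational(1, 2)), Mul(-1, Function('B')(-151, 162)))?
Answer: Add(143, Mul(5, Pow(51, Rational(1, 2)))) ≈ 178.71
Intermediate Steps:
Add(Pow(Add(11286, -10011), Rational(1, 2)), Mul(-1, Function('B')(-151, 162))) = Add(Pow(Add(11286, -10011), Rational(1, 2)), Mul(-1, -143)) = Add(Pow(1275, Rational(1, 2)), 143) = Add(Mul(5, Pow(51, Rational(1, 2))), 143) = Add(143, Mul(5, Pow(51, Rational(1, 2))))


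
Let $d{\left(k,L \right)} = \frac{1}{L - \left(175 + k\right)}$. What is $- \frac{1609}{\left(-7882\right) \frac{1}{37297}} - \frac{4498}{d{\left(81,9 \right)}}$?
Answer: $\frac{8816960165}{7882} \approx 1.1186 \cdot 10^{6}$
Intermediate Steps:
$d{\left(k,L \right)} = \frac{1}{-175 + L - k}$
$- \frac{1609}{\left(-7882\right) \frac{1}{37297}} - \frac{4498}{d{\left(81,9 \right)}} = - \frac{1609}{\left(-7882\right) \frac{1}{37297}} - \frac{4498}{\left(-1\right) \frac{1}{175 + 81 - 9}} = - \frac{1609}{- \frac{7882}{37297}} - \frac{4498}{\left(-1\right) \frac{1}{247}} = \left(-1609\right) \left(- \frac{37297}{7882}\right) - \frac{4498}{\left(-1\right) \frac{1}{247}} = \frac{60010873}{7882} - \frac{4498}{- \frac{1}{247}} = \frac{60010873}{7882} - -1111006 = \frac{60010873}{7882} + 1111006 = \frac{8816960165}{7882}$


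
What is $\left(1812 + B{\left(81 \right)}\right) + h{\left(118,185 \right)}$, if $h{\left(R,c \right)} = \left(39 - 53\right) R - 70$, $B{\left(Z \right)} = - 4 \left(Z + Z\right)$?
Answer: $-558$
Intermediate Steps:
$B{\left(Z \right)} = - 8 Z$ ($B{\left(Z \right)} = - 4 \cdot 2 Z = - 8 Z$)
$h{\left(R,c \right)} = -70 - 14 R$ ($h{\left(R,c \right)} = - 14 R - 70 = -70 - 14 R$)
$\left(1812 + B{\left(81 \right)}\right) + h{\left(118,185 \right)} = \left(1812 - 648\right) - 1722 = 1164 - 1722 = -558$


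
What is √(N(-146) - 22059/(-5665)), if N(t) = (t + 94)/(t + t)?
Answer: 4*√43524370615/413545 ≈ 2.0179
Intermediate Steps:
N(t) = (94 + t)/(2*t) (N(t) = (94 + t)/((2*t)) = (94 + t)*(1/(2*t)) = (94 + t)/(2*t))
√(N(-146) - 22059/(-5665)) = √((½)*(94 - 146)/(-146) - 22059/(-5665)) = √((½)*(-1/146)*(-52) - 22059*(-1/5665)) = √(13/73 + 22059/5665) = √(1683952/413545) = 4*√43524370615/413545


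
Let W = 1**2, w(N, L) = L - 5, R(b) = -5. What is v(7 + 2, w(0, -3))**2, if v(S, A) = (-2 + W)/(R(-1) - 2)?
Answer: 1/49 ≈ 0.020408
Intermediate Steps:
w(N, L) = -5 + L
W = 1
v(S, A) = 1/7 (v(S, A) = (-2 + 1)/(-5 - 2) = -1/(-7) = -1*(-1/7) = 1/7)
v(7 + 2, w(0, -3))**2 = (1/7)**2 = 1/49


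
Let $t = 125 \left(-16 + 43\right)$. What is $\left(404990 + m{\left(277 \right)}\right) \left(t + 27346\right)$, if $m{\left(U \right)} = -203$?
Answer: $12435461427$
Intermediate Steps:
$t = 3375$ ($t = 125 \cdot 27 = 3375$)
$\left(404990 + m{\left(277 \right)}\right) \left(t + 27346\right) = \left(404990 - 203\right) \left(3375 + 27346\right) = 404787 \cdot 30721 = 12435461427$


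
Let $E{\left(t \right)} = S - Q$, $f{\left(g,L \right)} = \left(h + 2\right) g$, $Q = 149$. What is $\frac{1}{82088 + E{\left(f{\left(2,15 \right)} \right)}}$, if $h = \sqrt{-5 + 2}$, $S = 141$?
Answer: $\frac{1}{82080} \approx 1.2183 \cdot 10^{-5}$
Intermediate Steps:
$h = i \sqrt{3}$ ($h = \sqrt{-3} = i \sqrt{3} \approx 1.732 i$)
$f{\left(g,L \right)} = g \left(2 + i \sqrt{3}\right)$ ($f{\left(g,L \right)} = \left(i \sqrt{3} + 2\right) g = \left(2 + i \sqrt{3}\right) g = g \left(2 + i \sqrt{3}\right)$)
$E{\left(t \right)} = -8$ ($E{\left(t \right)} = 141 - 149 = -8$)
$\frac{1}{82088 + E{\left(f{\left(2,15 \right)} \right)}} = \frac{1}{82088 - 8} = \frac{1}{82080}$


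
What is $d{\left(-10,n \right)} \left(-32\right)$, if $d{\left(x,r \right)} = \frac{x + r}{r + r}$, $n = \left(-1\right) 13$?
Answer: $- \frac{368}{13} \approx -28.308$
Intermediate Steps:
$n = -13$
$d{\left(x,r \right)} = \frac{r + x}{2 r}$
$d{\left(-10,n \right)} \left(-32\right) = \frac{-13 - 10}{2 \left(-13\right)} \left(-32\right) = \frac{1}{2} \left(- \frac{1}{13}\right) \left(-23\right) \left(-32\right) = \frac{23}{26} \left(-32\right) = - \frac{368}{13}$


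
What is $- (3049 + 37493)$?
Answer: $-40542$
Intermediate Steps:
$- (3049 + 37493) = \left(-1\right) 40542 = -40542$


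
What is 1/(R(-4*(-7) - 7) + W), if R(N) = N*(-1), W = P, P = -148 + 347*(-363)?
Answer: -1/126130 ≈ -7.9283e-6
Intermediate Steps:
P = -126109 (P = -148 - 125961 = -126109)
W = -126109
R(N) = -N
1/(R(-4*(-7) - 7) + W) = 1/(-(-4*(-7) - 7) - 126109) = 1/(-(28 - 7) - 126109) = 1/(-1*21 - 126109) = 1/(-21 - 126109) = 1/(-126130) = -1/126130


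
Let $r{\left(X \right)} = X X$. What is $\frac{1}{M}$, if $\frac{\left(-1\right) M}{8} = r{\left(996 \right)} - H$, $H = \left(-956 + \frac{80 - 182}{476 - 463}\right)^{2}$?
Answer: $- \frac{169}{85198432} \approx -1.9836 \cdot 10^{-6}$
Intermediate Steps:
$r{\left(X \right)} = X^{2}$
$H = \frac{157000900}{169}$ ($H = \left(-956 - \frac{102}{13}\right)^{2} = \left(- \frac{12530}{13}\right)^{2} = \frac{157000900}{169} \approx 9.29 \cdot 10^{5}$)
$M = - \frac{85198432}{169}$ ($M = - 8 \left(996^{2} - \frac{157000900}{169}\right) = - 8 \left(992016 - \frac{157000900}{169}\right) = \left(-8\right) \frac{10649804}{169} = - \frac{85198432}{169} \approx -5.0413 \cdot 10^{5}$)
$\frac{1}{M} = \frac{1}{- \frac{85198432}{169}} = - \frac{169}{85198432}$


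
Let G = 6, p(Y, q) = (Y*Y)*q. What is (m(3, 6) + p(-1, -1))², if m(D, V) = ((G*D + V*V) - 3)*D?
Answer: 23104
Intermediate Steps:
p(Y, q) = q*Y² (p(Y, q) = Y²*q = q*Y²)
m(D, V) = D*(-3 + V² + 6*D) (m(D, V) = ((6*D + V*V) - 3)*D = ((6*D + V²) - 3)*D = ((V² + 6*D) - 3)*D = (-3 + V² + 6*D)*D = D*(-3 + V² + 6*D))
(m(3, 6) + p(-1, -1))² = (3*(-3 + 6² + 6*3) - 1*(-1)²)² = (3*(-3 + 36 + 18) - 1*1)² = (3*51 - 1)² = (153 - 1)² = 152² = 23104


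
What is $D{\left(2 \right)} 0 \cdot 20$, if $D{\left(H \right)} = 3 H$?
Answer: $0$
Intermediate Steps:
$D{\left(2 \right)} 0 \cdot 20 = 3 \cdot 2 \cdot 0 \cdot 20 = 6 \cdot 0 \cdot 20 = 0 \cdot 20 = 0$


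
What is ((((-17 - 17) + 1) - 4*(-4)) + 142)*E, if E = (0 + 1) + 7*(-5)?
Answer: -4250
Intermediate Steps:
E = -34 (E = 1 - 35 = -34)
((((-17 - 17) + 1) - 4*(-4)) + 142)*E = ((((-17 - 17) + 1) - 4*(-4)) + 142)*(-34) = (((-34 + 1) - 1*(-16)) + 142)*(-34) = ((-33 + 16) + 142)*(-34) = (-17 + 142)*(-34) = 125*(-34) = -4250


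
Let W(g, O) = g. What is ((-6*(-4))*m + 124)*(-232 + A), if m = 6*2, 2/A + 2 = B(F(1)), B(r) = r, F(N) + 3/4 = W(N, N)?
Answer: -672384/7 ≈ -96055.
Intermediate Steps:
F(N) = -3/4 + N
A = -8/7 (A = 2/(-2 + (-3/4 + 1)) = 2/(-2 + 1/4) = 2/(-7/4) = 2*(-4/7) = -8/7 ≈ -1.1429)
m = 12
((-6*(-4))*m + 124)*(-232 + A) = (-6*(-4)*12 + 124)*(-232 - 8/7) = (24*12 + 124)*(-1632/7) = (288 + 124)*(-1632/7) = 412*(-1632/7) = -672384/7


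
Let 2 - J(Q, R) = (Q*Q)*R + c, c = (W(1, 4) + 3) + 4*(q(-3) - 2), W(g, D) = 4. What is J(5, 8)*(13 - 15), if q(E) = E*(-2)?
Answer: 442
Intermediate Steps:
q(E) = -2*E
c = 23 (c = (4 + 3) + 4*(-2*(-3) - 2) = 7 + 4*(6 - 2) = 7 + 4*4 = 7 + 16 = 23)
J(Q, R) = -21 - R*Q**2 (J(Q, R) = 2 - ((Q*Q)*R + 23) = 2 - (Q**2*R + 23) = 2 - (R*Q**2 + 23) = 2 - (23 + R*Q**2) = 2 + (-23 - R*Q**2) = -21 - R*Q**2)
J(5, 8)*(13 - 15) = (-21 - 1*8*5**2)*(13 - 15) = (-21 - 1*8*25)*(-2) = (-21 - 200)*(-2) = -221*(-2) = 442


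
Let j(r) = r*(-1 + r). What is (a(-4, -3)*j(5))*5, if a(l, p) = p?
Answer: -300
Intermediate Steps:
(a(-4, -3)*j(5))*5 = -15*(-1 + 5)*5 = -15*4*5 = -3*20*5 = -60*5 = -300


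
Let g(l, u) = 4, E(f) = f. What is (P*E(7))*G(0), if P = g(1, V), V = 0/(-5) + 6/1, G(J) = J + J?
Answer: 0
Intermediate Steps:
G(J) = 2*J
V = 6 (V = 0*(-⅕) + 6*1 = 0 + 6 = 6)
P = 4
(P*E(7))*G(0) = (4*7)*(2*0) = 28*0 = 0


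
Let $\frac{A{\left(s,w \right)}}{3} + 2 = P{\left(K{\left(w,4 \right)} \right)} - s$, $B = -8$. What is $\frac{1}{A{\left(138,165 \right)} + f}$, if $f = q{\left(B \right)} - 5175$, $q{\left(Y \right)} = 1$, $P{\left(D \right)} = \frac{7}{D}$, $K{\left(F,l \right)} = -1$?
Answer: $- \frac{1}{5615} \approx -0.00017809$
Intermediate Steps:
$A{\left(s,w \right)} = -27 - 3 s$ ($A{\left(s,w \right)} = -6 + 3 \left(\frac{7}{-1} - s\right) = -6 + 3 \left(7 \left(-1\right) - s\right) = -6 + 3 \left(-7 - s\right) = -6 - \left(21 + 3 s\right) = -27 - 3 s$)
$f = -5174$ ($f = 1 - 5175 = -5174$)
$\frac{1}{A{\left(138,165 \right)} + f} = \frac{1}{\left(-27 - 414\right) - 5174} = \frac{1}{-441 - 5174} = \frac{1}{-5615} = - \frac{1}{5615}$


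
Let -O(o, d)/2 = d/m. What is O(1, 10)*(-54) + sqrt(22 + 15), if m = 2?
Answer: 540 + sqrt(37) ≈ 546.08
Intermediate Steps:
O(o, d) = -d (O(o, d) = -2*d/2 = -d)
O(1, 10)*(-54) + sqrt(22 + 15) = -1*10*(-54) + sqrt(22 + 15) = -10*(-54) + sqrt(37) = 540 + sqrt(37)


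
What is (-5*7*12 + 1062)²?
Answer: 412164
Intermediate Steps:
(-5*7*12 + 1062)² = (-35*12 + 1062)² = (-420 + 1062)² = 642² = 412164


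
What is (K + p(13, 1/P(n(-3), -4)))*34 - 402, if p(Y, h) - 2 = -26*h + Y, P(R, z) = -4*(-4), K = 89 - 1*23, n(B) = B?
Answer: 9187/4 ≈ 2296.8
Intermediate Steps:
K = 66 (K = 89 - 23 = 66)
P(R, z) = 16
p(Y, h) = 2 + Y - 26*h (p(Y, h) = 2 + (-26*h + Y) = 2 + (Y - 26*h) = 2 + Y - 26*h)
(K + p(13, 1/P(n(-3), -4)))*34 - 402 = (66 + (2 + 13 - 26/16))*34 - 402 = (66 + (2 + 13 - 26*1/16))*34 - 402 = (66 + (2 + 13 - 13/8))*34 - 402 = (66 + 107/8)*34 - 402 = (635/8)*34 - 402 = 10795/4 - 402 = 9187/4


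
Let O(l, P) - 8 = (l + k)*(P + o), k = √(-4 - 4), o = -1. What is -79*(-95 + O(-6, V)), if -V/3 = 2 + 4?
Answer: -2133 + 3002*I*√2 ≈ -2133.0 + 4245.5*I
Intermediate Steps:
k = 2*I*√2 (k = √(-8) = 2*I*√2 ≈ 2.8284*I)
V = -18 (V = -3*(2 + 4) = -3*6 = -18)
O(l, P) = 8 + (-1 + P)*(l + 2*I*√2) (O(l, P) = 8 + (l + 2*I*√2)*(P - 1) = 8 + (l + 2*I*√2)*(-1 + P) = 8 + (-1 + P)*(l + 2*I*√2))
-79*(-95 + O(-6, V)) = -79*(-95 + (8 - 1*(-6) - 18*(-6) - 2*I*√2 + 2*I*(-18)*√2)) = -79*(-95 + (8 + 6 + 108 - 2*I*√2 - 36*I*√2)) = -79*(-95 + (122 - 38*I*√2)) = -79*(27 - 38*I*√2) = -2133 + 3002*I*√2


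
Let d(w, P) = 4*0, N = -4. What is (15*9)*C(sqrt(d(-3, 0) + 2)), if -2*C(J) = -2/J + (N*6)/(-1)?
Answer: -1620 + 135*sqrt(2)/2 ≈ -1524.5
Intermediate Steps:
d(w, P) = 0
C(J) = -12 + 1/J (C(J) = -(-2/J - 4*6/(-1))/2 = -(-2/J - 24*(-1))/2 = -(-2/J + 24)/2 = -(24 - 2/J)/2 = -12 + 1/J)
(15*9)*C(sqrt(d(-3, 0) + 2)) = (15*9)*(-12 + 1/(sqrt(0 + 2))) = 135*(-12 + 1/(sqrt(2))) = 135*(-12 + sqrt(2)/2) = -1620 + 135*sqrt(2)/2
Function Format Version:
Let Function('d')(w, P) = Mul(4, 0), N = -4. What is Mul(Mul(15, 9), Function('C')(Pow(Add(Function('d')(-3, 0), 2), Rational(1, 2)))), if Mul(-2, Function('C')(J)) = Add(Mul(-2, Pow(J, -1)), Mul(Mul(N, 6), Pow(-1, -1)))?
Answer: Add(-1620, Mul(Rational(135, 2), Pow(2, Rational(1, 2)))) ≈ -1524.5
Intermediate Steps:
Function('d')(w, P) = 0
Function('C')(J) = Add(-12, Pow(J, -1)) (Function('C')(J) = Mul(Rational(-1, 2), Add(Mul(-2, Pow(J, -1)), Mul(Mul(-4, 6), Pow(-1, -1)))) = Mul(Rational(-1, 2), Add(Mul(-2, Pow(J, -1)), Mul(-24, -1))) = Mul(Rational(-1, 2), Add(Mul(-2, Pow(J, -1)), 24)) = Mul(Rational(-1, 2), Add(24, Mul(-2, Pow(J, -1)))) = Add(-12, Pow(J, -1)))
Mul(Mul(15, 9), Function('C')(Pow(Add(Function('d')(-3, 0), 2), Rational(1, 2)))) = Mul(Mul(15, 9), Add(-12, Pow(Pow(Add(0, 2), Rational(1, 2)), -1))) = Mul(135, Add(-12, Pow(Pow(2, Rational(1, 2)), -1))) = Mul(135, Add(-12, Mul(Rational(1, 2), Pow(2, Rational(1, 2))))) = Add(-1620, Mul(Rational(135, 2), Pow(2, Rational(1, 2))))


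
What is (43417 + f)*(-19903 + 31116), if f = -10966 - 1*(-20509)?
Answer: 593840480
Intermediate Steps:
f = 9543 (f = -10966 + 20509 = 9543)
(43417 + f)*(-19903 + 31116) = (43417 + 9543)*(-19903 + 31116) = 52960*11213 = 593840480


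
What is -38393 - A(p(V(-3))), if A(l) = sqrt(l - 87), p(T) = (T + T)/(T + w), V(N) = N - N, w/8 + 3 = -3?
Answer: -38393 - I*sqrt(87) ≈ -38393.0 - 9.3274*I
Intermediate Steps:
w = -48 (w = -24 + 8*(-3) = -24 - 24 = -48)
V(N) = 0
p(T) = 2*T/(-48 + T) (p(T) = (T + T)/(T - 48) = (2*T)/(-48 + T) = 2*T/(-48 + T))
A(l) = sqrt(-87 + l)
-38393 - A(p(V(-3))) = -38393 - sqrt(-87 + 2*0/(-48 + 0)) = -38393 - sqrt(-87 + 2*0/(-48)) = -38393 - sqrt(-87 + 2*0*(-1/48)) = -38393 - sqrt(-87 + 0) = -38393 - sqrt(-87) = -38393 - I*sqrt(87)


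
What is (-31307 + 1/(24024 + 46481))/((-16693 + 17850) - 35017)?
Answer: 1103650017/1193649650 ≈ 0.92460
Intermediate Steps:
(-31307 + 1/(24024 + 46481))/((-16693 + 17850) - 35017) = (-31307 + 1/70505)/(1157 - 35017) = (-31307 + 1/70505)/(-33860) = -2207300034/70505*(-1/33860) = 1103650017/1193649650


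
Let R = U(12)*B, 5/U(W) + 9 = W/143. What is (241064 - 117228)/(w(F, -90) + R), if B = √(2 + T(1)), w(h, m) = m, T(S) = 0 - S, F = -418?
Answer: -31578180/23093 ≈ -1367.4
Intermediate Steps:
T(S) = -S
U(W) = 5/(-9 + W/143)
B = 1 (B = √(2 - 1*1) = √(2 - 1) = √1 = 1)
R = -143/255 (R = (715/(-1287 + 12))*1 = (715/(-1275))*1 = (715*(-1/1275))*1 = -143/255*1 = -143/255 ≈ -0.56078)
(241064 - 117228)/(w(F, -90) + R) = (241064 - 117228)/(-90 - 143/255) = 123836/(-23093/255) = 123836*(-255/23093) = -31578180/23093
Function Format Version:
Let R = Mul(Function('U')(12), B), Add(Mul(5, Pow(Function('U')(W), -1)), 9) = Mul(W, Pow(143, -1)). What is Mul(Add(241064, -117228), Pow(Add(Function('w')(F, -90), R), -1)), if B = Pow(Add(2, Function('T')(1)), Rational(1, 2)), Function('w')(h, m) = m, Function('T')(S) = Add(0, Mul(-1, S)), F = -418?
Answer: Rational(-31578180, 23093) ≈ -1367.4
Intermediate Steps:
Function('T')(S) = Mul(-1, S)
Function('U')(W) = Mul(5, Pow(Add(-9, Mul(Rational(1, 143), W)), -1)) (Function('U')(W) = Mul(5, Pow(Add(-9, Mul(W, Pow(143, -1))), -1)) = Mul(5, Pow(Add(-9, Mul(W, Rational(1, 143))), -1)) = Mul(5, Pow(Add(-9, Mul(Rational(1, 143), W)), -1)))
B = 1 (B = Pow(Add(2, Mul(-1, 1)), Rational(1, 2)) = Pow(Add(2, -1), Rational(1, 2)) = Pow(1, Rational(1, 2)) = 1)
R = Rational(-143, 255) (R = Mul(Mul(715, Pow(Add(-1287, 12), -1)), 1) = Mul(Mul(715, Pow(-1275, -1)), 1) = Mul(Mul(715, Rational(-1, 1275)), 1) = Mul(Rational(-143, 255), 1) = Rational(-143, 255) ≈ -0.56078)
Mul(Add(241064, -117228), Pow(Add(Function('w')(F, -90), R), -1)) = Mul(Add(241064, -117228), Pow(Add(-90, Rational(-143, 255)), -1)) = Mul(123836, Pow(Rational(-23093, 255), -1)) = Mul(123836, Rational(-255, 23093)) = Rational(-31578180, 23093)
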